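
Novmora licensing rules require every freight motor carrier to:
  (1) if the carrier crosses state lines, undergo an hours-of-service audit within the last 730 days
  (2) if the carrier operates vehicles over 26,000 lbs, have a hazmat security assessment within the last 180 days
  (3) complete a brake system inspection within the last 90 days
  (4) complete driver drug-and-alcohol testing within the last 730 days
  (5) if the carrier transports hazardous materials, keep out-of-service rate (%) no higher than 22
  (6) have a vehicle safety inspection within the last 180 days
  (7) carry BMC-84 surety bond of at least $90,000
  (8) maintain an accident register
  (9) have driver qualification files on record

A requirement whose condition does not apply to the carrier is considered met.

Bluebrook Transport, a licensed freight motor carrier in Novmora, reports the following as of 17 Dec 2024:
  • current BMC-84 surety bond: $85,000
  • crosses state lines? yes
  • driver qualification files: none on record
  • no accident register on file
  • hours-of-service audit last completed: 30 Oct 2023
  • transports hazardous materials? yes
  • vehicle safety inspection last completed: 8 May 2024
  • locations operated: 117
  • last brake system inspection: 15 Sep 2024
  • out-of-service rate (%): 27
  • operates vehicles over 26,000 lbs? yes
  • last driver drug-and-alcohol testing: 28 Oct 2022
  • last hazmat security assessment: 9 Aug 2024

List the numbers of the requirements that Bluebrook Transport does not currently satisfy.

3, 4, 5, 6, 7, 8, 9

1. condition 'crosses state lines' holds; hours-of-service audit 414 days ago vs limit 730 → met
2. condition 'operates vehicles over 26,000 lbs' holds; hazmat security assessment 130 days ago vs limit 180 → met
3. brake system inspection 93 days ago vs limit 90 → not met
4. driver drug-and-alcohol testing 781 days ago vs limit 730 → not met
5. condition 'transports hazardous materials' holds; out-of-service rate (%) 27 > 22 → not met
6. vehicle safety inspection 223 days ago vs limit 180 → not met
7. BMC-84 surety bond $85,000 < $90,000 → not met
8. accident register absent → not met
9. driver qualification files absent → not met
Not met: 3, 4, 5, 6, 7, 8, 9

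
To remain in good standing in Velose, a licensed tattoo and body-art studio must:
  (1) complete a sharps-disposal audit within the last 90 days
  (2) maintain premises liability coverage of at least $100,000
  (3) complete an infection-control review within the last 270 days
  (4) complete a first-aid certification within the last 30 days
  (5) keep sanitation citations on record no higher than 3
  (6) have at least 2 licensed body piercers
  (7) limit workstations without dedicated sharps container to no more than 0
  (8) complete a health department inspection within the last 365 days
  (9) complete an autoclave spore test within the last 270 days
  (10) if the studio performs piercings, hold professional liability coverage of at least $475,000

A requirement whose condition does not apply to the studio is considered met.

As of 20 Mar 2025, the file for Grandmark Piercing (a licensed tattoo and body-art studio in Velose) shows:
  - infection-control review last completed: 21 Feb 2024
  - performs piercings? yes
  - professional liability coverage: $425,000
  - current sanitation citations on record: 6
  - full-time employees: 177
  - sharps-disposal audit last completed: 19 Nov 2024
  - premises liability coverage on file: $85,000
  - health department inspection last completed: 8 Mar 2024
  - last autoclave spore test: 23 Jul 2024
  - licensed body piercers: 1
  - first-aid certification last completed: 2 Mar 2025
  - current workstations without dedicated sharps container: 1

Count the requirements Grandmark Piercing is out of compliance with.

1. sharps-disposal audit 121 days ago vs limit 90 → not met
2. premises liability coverage $85,000 < $100,000 → not met
3. infection-control review 393 days ago vs limit 270 → not met
4. first-aid certification 18 days ago vs limit 30 → met
5. sanitation citations on record 6 > 3 → not met
6. licensed body piercers 1 < 2 → not met
7. workstations without dedicated sharps container 1 > 0 → not met
8. health department inspection 377 days ago vs limit 365 → not met
9. autoclave spore test 240 days ago vs limit 270 → met
10. condition 'performs piercings' holds; professional liability coverage $425,000 < $475,000 → not met
Not met: 8 of 10

8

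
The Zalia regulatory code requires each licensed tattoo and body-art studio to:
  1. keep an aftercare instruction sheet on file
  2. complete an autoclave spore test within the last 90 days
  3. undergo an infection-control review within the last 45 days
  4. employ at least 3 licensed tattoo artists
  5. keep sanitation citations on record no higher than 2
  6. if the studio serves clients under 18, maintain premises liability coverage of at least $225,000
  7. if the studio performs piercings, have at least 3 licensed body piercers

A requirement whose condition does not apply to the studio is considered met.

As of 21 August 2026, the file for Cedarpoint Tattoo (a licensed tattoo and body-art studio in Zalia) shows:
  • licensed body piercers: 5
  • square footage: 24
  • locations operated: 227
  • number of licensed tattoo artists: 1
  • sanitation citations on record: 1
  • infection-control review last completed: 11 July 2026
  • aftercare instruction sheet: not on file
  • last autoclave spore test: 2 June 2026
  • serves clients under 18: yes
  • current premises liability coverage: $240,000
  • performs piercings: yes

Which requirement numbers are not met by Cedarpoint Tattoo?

1, 4

1. aftercare instruction sheet absent → not met
2. autoclave spore test 80 days ago vs limit 90 → met
3. infection-control review 41 days ago vs limit 45 → met
4. licensed tattoo artists 1 < 3 → not met
5. sanitation citations on record 1 ≤ 2 → met
6. condition 'serves clients under 18' holds; premises liability coverage $240,000 ≥ $225,000 → met
7. condition 'performs piercings' holds; licensed body piercers 5 ≥ 3 → met
Not met: 1, 4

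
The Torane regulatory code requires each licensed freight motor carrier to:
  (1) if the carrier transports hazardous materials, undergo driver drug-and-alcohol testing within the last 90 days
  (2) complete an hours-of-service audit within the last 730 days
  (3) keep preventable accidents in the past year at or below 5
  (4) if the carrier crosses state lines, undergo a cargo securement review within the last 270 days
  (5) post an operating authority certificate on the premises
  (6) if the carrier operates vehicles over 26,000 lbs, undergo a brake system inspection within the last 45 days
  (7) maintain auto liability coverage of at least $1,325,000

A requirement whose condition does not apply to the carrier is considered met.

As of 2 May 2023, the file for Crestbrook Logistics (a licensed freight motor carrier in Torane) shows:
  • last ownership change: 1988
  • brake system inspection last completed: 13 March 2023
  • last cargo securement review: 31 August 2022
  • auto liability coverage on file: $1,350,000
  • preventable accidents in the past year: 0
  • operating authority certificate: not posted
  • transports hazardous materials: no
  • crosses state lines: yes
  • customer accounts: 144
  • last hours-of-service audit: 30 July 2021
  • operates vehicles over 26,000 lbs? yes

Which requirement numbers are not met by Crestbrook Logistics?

5, 6

1. condition 'transports hazardous materials' does not hold → requirement n/a → met
2. hours-of-service audit 641 days ago vs limit 730 → met
3. preventable accidents in the past year 0 ≤ 5 → met
4. condition 'crosses state lines' holds; cargo securement review 244 days ago vs limit 270 → met
5. operating authority certificate absent → not met
6. condition 'operates vehicles over 26,000 lbs' holds; brake system inspection 50 days ago vs limit 45 → not met
7. auto liability coverage $1,350,000 ≥ $1,325,000 → met
Not met: 5, 6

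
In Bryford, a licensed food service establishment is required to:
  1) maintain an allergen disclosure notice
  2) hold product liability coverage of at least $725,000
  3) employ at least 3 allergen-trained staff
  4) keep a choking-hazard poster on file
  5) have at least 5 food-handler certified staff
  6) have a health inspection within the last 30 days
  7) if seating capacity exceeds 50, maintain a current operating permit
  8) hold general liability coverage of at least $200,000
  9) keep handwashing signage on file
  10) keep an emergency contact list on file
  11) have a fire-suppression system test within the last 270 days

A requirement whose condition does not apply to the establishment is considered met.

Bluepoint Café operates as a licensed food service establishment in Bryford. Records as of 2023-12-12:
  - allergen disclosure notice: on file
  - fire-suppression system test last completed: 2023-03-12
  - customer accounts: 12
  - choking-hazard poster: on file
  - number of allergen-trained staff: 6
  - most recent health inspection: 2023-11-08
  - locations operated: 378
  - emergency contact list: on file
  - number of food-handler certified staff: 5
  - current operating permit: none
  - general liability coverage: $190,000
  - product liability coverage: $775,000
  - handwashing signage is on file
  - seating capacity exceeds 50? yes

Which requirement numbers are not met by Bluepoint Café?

1. allergen disclosure notice present → met
2. product liability coverage $775,000 ≥ $725,000 → met
3. allergen-trained staff 6 ≥ 3 → met
4. choking-hazard poster present → met
5. food-handler certified staff 5 ≥ 5 → met
6. health inspection 34 days ago vs limit 30 → not met
7. condition 'seating capacity exceeds 50' holds; current operating permit absent → not met
8. general liability coverage $190,000 < $200,000 → not met
9. handwashing signage present → met
10. emergency contact list present → met
11. fire-suppression system test 275 days ago vs limit 270 → not met
Not met: 6, 7, 8, 11

6, 7, 8, 11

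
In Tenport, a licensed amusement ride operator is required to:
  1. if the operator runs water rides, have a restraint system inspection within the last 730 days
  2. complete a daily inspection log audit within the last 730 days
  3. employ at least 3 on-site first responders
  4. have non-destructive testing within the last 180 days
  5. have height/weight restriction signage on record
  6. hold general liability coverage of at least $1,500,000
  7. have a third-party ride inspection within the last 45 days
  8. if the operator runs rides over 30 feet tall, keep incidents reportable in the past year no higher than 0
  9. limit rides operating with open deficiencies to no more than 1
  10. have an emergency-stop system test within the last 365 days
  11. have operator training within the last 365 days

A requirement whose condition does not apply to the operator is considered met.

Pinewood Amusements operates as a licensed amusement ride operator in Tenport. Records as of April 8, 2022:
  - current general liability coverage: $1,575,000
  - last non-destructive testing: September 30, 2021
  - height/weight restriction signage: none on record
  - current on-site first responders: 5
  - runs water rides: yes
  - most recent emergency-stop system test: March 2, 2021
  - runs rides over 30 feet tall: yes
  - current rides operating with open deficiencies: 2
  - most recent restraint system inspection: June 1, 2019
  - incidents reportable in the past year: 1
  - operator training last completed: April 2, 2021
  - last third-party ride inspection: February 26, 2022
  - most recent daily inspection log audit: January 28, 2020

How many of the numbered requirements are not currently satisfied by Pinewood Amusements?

8

1. condition 'runs water rides' holds; restraint system inspection 1042 days ago vs limit 730 → not met
2. daily inspection log audit 801 days ago vs limit 730 → not met
3. on-site first responders 5 ≥ 3 → met
4. non-destructive testing 190 days ago vs limit 180 → not met
5. height/weight restriction signage absent → not met
6. general liability coverage $1,575,000 ≥ $1,500,000 → met
7. third-party ride inspection 41 days ago vs limit 45 → met
8. condition 'runs rides over 30 feet tall' holds; incidents reportable in the past year 1 > 0 → not met
9. rides operating with open deficiencies 2 > 1 → not met
10. emergency-stop system test 402 days ago vs limit 365 → not met
11. operator training 371 days ago vs limit 365 → not met
Not met: 8 of 11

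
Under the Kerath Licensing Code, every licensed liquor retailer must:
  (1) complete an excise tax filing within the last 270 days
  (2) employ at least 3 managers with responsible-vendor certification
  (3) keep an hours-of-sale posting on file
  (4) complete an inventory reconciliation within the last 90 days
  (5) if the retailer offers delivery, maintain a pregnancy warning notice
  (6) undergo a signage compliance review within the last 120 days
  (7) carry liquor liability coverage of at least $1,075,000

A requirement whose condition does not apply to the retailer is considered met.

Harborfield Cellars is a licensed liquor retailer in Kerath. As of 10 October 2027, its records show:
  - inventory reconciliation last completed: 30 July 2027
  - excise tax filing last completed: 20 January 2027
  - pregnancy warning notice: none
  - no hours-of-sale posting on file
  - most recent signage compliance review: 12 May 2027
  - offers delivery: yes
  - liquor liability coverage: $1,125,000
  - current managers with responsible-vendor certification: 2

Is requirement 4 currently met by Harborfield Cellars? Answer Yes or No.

4. inventory reconciliation 72 days ago vs limit 90 → met

Yes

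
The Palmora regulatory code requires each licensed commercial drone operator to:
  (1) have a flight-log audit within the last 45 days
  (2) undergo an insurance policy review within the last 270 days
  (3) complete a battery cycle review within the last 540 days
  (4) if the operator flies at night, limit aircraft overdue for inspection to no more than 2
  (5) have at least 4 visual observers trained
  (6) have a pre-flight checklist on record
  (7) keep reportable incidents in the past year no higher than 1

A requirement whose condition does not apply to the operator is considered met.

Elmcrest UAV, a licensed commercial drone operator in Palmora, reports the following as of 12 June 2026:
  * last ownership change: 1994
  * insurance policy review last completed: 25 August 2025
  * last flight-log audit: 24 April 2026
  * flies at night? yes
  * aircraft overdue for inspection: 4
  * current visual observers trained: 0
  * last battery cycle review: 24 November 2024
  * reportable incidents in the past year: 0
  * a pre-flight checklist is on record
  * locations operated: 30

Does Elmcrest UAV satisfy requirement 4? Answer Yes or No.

4. condition 'flies at night' holds; aircraft overdue for inspection 4 > 2 → not met

No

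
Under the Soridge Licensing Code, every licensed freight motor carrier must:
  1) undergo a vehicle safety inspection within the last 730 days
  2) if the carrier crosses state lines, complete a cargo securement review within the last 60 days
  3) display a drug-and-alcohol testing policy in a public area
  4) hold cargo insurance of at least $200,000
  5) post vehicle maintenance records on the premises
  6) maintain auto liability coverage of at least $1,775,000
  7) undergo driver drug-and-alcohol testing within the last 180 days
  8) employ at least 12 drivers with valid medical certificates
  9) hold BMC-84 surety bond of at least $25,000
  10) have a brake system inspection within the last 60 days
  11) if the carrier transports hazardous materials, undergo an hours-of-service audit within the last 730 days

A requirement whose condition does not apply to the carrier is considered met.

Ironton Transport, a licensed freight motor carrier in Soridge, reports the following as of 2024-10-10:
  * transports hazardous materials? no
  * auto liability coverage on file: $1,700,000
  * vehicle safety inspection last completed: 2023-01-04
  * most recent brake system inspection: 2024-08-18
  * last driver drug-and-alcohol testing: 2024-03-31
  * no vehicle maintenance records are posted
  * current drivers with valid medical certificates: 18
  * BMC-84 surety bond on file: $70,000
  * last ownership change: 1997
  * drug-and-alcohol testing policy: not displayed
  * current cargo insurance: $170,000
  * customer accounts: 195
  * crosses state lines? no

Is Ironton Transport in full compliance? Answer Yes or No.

1. vehicle safety inspection 645 days ago vs limit 730 → met
2. condition 'crosses state lines' does not hold → requirement n/a → met
3. drug-and-alcohol testing policy absent → not met
4. cargo insurance $170,000 < $200,000 → not met
5. vehicle maintenance records absent → not met
6. auto liability coverage $1,700,000 < $1,775,000 → not met
7. driver drug-and-alcohol testing 193 days ago vs limit 180 → not met
8. drivers with valid medical certificates 18 ≥ 12 → met
9. BMC-84 surety bond $70,000 ≥ $25,000 → met
10. brake system inspection 53 days ago vs limit 60 → met
11. condition 'transports hazardous materials' does not hold → requirement n/a → met
Not met: 3, 4, 5, 6, 7

No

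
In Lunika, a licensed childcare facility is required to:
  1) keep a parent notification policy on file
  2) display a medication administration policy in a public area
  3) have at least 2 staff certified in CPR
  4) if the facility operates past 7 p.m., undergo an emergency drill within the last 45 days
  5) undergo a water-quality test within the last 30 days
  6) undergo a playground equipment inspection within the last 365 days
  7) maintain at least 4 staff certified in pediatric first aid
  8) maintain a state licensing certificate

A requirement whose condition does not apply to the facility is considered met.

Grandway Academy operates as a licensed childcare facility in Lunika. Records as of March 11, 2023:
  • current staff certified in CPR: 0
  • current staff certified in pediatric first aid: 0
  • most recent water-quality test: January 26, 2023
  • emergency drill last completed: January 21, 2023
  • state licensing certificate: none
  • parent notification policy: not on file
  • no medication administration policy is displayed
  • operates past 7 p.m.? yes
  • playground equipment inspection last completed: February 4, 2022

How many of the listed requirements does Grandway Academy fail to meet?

8

1. parent notification policy absent → not met
2. medication administration policy absent → not met
3. staff certified in CPR 0 < 2 → not met
4. condition 'operates past 7 p.m.' holds; emergency drill 49 days ago vs limit 45 → not met
5. water-quality test 44 days ago vs limit 30 → not met
6. playground equipment inspection 400 days ago vs limit 365 → not met
7. staff certified in pediatric first aid 0 < 4 → not met
8. state licensing certificate absent → not met
Not met: 8 of 8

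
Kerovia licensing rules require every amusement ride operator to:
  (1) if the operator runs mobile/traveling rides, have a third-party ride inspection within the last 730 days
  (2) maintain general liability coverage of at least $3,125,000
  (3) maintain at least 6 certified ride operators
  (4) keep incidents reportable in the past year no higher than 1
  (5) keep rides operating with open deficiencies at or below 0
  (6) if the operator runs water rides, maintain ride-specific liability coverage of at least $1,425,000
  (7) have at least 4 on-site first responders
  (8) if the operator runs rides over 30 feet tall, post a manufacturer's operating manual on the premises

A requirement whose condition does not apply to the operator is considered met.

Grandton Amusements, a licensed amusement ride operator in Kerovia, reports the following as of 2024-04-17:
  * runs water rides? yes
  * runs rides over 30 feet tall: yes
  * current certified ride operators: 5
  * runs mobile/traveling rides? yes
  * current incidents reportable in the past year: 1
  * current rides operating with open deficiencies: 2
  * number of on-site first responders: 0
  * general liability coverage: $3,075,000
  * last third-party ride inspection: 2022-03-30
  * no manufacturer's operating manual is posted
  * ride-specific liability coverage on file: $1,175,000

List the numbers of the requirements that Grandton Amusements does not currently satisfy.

1, 2, 3, 5, 6, 7, 8

1. condition 'runs mobile/traveling rides' holds; third-party ride inspection 749 days ago vs limit 730 → not met
2. general liability coverage $3,075,000 < $3,125,000 → not met
3. certified ride operators 5 < 6 → not met
4. incidents reportable in the past year 1 ≤ 1 → met
5. rides operating with open deficiencies 2 > 0 → not met
6. condition 'runs water rides' holds; ride-specific liability coverage $1,175,000 < $1,425,000 → not met
7. on-site first responders 0 < 4 → not met
8. condition 'runs rides over 30 feet tall' holds; manufacturer's operating manual absent → not met
Not met: 1, 2, 3, 5, 6, 7, 8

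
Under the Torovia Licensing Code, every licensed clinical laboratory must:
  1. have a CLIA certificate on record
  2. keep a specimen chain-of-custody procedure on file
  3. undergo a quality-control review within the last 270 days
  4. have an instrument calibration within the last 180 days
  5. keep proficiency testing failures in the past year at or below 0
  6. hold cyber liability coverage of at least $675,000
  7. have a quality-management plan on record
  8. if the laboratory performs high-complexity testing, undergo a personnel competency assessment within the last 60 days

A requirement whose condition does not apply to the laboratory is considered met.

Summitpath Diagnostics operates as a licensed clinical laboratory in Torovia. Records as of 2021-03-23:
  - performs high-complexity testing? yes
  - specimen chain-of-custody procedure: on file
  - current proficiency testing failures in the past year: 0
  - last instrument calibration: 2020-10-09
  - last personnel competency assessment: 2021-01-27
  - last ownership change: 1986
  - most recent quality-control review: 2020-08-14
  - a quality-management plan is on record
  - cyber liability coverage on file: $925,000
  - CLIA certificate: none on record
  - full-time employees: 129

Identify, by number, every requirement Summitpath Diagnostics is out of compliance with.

1

1. CLIA certificate absent → not met
2. specimen chain-of-custody procedure present → met
3. quality-control review 221 days ago vs limit 270 → met
4. instrument calibration 165 days ago vs limit 180 → met
5. proficiency testing failures in the past year 0 ≤ 0 → met
6. cyber liability coverage $925,000 ≥ $675,000 → met
7. quality-management plan present → met
8. condition 'performs high-complexity testing' holds; personnel competency assessment 55 days ago vs limit 60 → met
Not met: 1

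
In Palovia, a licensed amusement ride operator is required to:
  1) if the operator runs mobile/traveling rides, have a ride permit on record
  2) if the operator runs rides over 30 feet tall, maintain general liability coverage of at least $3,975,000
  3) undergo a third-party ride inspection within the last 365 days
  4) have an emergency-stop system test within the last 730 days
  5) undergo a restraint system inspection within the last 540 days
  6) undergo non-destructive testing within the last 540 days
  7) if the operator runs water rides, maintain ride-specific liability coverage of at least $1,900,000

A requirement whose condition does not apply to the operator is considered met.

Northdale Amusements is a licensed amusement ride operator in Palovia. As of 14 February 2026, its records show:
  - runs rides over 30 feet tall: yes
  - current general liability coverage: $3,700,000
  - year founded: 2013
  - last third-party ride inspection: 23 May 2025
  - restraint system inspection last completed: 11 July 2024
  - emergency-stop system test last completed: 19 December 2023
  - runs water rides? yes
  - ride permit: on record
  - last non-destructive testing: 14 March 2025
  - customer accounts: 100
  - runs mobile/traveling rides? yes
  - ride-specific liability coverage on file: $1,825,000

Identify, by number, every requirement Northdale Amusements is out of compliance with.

1. condition 'runs mobile/traveling rides' holds; ride permit present → met
2. condition 'runs rides over 30 feet tall' holds; general liability coverage $3,700,000 < $3,975,000 → not met
3. third-party ride inspection 267 days ago vs limit 365 → met
4. emergency-stop system test 788 days ago vs limit 730 → not met
5. restraint system inspection 583 days ago vs limit 540 → not met
6. non-destructive testing 337 days ago vs limit 540 → met
7. condition 'runs water rides' holds; ride-specific liability coverage $1,825,000 < $1,900,000 → not met
Not met: 2, 4, 5, 7

2, 4, 5, 7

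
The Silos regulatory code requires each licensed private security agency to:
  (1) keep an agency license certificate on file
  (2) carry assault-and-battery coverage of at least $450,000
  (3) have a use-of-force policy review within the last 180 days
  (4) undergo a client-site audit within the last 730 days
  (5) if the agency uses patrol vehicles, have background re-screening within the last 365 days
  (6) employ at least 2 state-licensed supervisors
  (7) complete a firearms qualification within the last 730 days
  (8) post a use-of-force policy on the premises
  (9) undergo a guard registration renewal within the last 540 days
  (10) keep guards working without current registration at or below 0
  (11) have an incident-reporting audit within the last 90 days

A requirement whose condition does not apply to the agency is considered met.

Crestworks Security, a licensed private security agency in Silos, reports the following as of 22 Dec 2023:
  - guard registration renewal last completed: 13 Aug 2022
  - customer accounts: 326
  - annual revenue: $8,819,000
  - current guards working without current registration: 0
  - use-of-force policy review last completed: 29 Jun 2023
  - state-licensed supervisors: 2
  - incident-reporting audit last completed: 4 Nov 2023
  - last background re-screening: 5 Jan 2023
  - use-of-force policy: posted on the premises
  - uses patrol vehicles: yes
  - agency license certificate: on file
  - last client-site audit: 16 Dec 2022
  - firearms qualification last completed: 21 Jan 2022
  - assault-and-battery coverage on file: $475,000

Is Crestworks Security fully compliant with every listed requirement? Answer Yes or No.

Yes

1. agency license certificate present → met
2. assault-and-battery coverage $475,000 ≥ $450,000 → met
3. use-of-force policy review 176 days ago vs limit 180 → met
4. client-site audit 371 days ago vs limit 730 → met
5. condition 'uses patrol vehicles' holds; background re-screening 351 days ago vs limit 365 → met
6. state-licensed supervisors 2 ≥ 2 → met
7. firearms qualification 700 days ago vs limit 730 → met
8. use-of-force policy present → met
9. guard registration renewal 496 days ago vs limit 540 → met
10. guards working without current registration 0 ≤ 0 → met
11. incident-reporting audit 48 days ago vs limit 90 → met
All met.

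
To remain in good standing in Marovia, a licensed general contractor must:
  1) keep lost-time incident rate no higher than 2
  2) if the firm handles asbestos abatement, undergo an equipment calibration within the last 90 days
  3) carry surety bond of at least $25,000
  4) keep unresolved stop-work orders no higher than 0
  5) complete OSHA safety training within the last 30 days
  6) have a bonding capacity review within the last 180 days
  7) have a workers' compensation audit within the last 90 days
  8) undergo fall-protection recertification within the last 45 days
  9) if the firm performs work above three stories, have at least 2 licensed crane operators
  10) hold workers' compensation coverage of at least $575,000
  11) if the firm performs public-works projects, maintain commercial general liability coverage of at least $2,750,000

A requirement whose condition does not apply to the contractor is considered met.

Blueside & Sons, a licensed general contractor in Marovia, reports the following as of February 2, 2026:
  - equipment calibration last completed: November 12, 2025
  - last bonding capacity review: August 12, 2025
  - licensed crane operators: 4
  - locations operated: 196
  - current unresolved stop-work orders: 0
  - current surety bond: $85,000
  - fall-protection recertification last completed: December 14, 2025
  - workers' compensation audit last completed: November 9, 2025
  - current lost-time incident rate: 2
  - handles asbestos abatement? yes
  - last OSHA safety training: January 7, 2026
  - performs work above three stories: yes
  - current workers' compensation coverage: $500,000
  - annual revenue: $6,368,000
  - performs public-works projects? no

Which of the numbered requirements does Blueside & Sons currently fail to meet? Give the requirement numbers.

8, 10

1. lost-time incident rate 2 ≤ 2 → met
2. condition 'handles asbestos abatement' holds; equipment calibration 82 days ago vs limit 90 → met
3. surety bond $85,000 ≥ $25,000 → met
4. unresolved stop-work orders 0 ≤ 0 → met
5. OSHA safety training 26 days ago vs limit 30 → met
6. bonding capacity review 174 days ago vs limit 180 → met
7. workers' compensation audit 85 days ago vs limit 90 → met
8. fall-protection recertification 50 days ago vs limit 45 → not met
9. condition 'performs work above three stories' holds; licensed crane operators 4 ≥ 2 → met
10. workers' compensation coverage $500,000 < $575,000 → not met
11. condition 'performs public-works projects' does not hold → requirement n/a → met
Not met: 8, 10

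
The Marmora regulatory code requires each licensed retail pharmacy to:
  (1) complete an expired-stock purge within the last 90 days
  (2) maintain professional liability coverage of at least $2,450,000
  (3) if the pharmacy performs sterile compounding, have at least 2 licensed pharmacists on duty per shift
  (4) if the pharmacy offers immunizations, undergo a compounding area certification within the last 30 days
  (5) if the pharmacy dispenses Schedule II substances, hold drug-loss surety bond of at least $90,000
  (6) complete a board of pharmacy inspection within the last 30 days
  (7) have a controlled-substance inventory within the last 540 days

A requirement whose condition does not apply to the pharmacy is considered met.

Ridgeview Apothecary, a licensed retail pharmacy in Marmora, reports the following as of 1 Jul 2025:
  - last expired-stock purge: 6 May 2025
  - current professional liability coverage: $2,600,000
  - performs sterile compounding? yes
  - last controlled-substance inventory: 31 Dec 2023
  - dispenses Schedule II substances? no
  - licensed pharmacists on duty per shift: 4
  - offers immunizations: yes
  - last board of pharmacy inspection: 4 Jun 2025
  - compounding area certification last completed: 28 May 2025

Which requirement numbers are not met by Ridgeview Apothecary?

1. expired-stock purge 56 days ago vs limit 90 → met
2. professional liability coverage $2,600,000 ≥ $2,450,000 → met
3. condition 'performs sterile compounding' holds; licensed pharmacists on duty per shift 4 ≥ 2 → met
4. condition 'offers immunizations' holds; compounding area certification 34 days ago vs limit 30 → not met
5. condition 'dispenses Schedule II substances' does not hold → requirement n/a → met
6. board of pharmacy inspection 27 days ago vs limit 30 → met
7. controlled-substance inventory 548 days ago vs limit 540 → not met
Not met: 4, 7

4, 7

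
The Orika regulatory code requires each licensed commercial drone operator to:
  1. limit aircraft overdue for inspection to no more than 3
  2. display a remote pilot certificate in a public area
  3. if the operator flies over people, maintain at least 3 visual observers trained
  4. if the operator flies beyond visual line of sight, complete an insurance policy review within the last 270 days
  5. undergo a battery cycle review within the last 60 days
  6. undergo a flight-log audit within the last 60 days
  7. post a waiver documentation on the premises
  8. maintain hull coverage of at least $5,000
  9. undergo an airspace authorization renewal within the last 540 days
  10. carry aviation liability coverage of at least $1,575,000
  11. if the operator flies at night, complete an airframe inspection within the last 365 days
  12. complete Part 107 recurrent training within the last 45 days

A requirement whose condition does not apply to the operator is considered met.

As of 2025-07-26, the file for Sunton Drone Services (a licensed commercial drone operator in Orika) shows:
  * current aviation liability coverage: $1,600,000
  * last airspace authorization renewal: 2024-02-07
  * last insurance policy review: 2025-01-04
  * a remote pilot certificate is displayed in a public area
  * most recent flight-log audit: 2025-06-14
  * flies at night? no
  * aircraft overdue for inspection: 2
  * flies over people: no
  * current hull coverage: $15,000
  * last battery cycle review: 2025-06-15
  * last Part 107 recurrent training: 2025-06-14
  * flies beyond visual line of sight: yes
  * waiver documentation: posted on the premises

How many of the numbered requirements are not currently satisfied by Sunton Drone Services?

1. aircraft overdue for inspection 2 ≤ 3 → met
2. remote pilot certificate present → met
3. condition 'flies over people' does not hold → requirement n/a → met
4. condition 'flies beyond visual line of sight' holds; insurance policy review 203 days ago vs limit 270 → met
5. battery cycle review 41 days ago vs limit 60 → met
6. flight-log audit 42 days ago vs limit 60 → met
7. waiver documentation present → met
8. hull coverage $15,000 ≥ $5,000 → met
9. airspace authorization renewal 535 days ago vs limit 540 → met
10. aviation liability coverage $1,600,000 ≥ $1,575,000 → met
11. condition 'flies at night' does not hold → requirement n/a → met
12. Part 107 recurrent training 42 days ago vs limit 45 → met
Not met: 0 of 12

0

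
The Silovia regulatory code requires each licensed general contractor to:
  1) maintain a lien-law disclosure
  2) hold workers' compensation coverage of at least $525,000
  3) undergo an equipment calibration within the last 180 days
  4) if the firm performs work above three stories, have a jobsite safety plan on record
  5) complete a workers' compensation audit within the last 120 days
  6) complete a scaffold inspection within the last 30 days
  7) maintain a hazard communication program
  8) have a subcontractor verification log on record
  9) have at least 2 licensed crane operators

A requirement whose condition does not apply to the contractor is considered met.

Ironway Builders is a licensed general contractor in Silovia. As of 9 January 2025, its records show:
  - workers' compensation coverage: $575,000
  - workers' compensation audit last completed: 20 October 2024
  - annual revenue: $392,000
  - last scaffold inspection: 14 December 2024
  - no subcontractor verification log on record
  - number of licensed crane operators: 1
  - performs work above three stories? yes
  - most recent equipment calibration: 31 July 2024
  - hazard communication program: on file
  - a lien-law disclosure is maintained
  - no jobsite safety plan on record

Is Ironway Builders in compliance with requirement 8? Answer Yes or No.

8. subcontractor verification log absent → not met

No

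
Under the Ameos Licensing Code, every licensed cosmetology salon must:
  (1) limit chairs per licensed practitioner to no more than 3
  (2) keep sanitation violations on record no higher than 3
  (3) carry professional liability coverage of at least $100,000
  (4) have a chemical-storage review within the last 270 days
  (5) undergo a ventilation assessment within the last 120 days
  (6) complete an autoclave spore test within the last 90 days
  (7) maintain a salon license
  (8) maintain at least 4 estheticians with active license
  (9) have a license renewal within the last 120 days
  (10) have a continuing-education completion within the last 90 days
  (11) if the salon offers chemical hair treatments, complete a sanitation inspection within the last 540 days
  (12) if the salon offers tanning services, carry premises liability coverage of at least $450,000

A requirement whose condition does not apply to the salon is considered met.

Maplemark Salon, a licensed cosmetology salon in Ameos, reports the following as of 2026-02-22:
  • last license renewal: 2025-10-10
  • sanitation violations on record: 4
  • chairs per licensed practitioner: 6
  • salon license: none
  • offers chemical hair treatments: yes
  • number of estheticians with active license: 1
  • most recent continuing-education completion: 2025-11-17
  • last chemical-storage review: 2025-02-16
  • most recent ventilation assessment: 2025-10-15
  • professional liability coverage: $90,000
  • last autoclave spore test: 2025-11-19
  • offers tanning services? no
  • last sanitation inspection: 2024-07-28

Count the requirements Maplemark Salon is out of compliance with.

11

1. chairs per licensed practitioner 6 > 3 → not met
2. sanitation violations on record 4 > 3 → not met
3. professional liability coverage $90,000 < $100,000 → not met
4. chemical-storage review 371 days ago vs limit 270 → not met
5. ventilation assessment 130 days ago vs limit 120 → not met
6. autoclave spore test 95 days ago vs limit 90 → not met
7. salon license absent → not met
8. estheticians with active license 1 < 4 → not met
9. license renewal 135 days ago vs limit 120 → not met
10. continuing-education completion 97 days ago vs limit 90 → not met
11. condition 'offers chemical hair treatments' holds; sanitation inspection 574 days ago vs limit 540 → not met
12. condition 'offers tanning services' does not hold → requirement n/a → met
Not met: 11 of 12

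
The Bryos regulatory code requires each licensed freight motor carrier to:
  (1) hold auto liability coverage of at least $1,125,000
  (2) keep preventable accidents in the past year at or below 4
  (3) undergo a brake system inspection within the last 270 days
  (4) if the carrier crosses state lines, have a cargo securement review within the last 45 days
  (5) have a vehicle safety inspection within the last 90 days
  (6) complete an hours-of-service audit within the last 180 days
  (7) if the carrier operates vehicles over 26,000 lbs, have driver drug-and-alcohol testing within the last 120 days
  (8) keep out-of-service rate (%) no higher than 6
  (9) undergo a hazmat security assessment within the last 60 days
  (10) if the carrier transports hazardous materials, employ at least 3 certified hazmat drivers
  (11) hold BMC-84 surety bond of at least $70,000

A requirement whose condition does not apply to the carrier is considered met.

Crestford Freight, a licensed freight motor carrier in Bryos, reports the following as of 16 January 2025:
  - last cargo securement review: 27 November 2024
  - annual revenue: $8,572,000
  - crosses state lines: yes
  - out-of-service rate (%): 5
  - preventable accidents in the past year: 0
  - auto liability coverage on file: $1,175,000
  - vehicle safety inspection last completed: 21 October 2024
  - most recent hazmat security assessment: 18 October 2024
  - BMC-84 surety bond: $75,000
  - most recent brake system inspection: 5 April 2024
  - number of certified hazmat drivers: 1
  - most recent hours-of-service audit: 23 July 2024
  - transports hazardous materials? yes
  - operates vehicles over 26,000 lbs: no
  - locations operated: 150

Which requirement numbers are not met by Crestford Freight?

1. auto liability coverage $1,175,000 ≥ $1,125,000 → met
2. preventable accidents in the past year 0 ≤ 4 → met
3. brake system inspection 286 days ago vs limit 270 → not met
4. condition 'crosses state lines' holds; cargo securement review 50 days ago vs limit 45 → not met
5. vehicle safety inspection 87 days ago vs limit 90 → met
6. hours-of-service audit 177 days ago vs limit 180 → met
7. condition 'operates vehicles over 26,000 lbs' does not hold → requirement n/a → met
8. out-of-service rate (%) 5 ≤ 6 → met
9. hazmat security assessment 90 days ago vs limit 60 → not met
10. condition 'transports hazardous materials' holds; certified hazmat drivers 1 < 3 → not met
11. BMC-84 surety bond $75,000 ≥ $70,000 → met
Not met: 3, 4, 9, 10

3, 4, 9, 10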